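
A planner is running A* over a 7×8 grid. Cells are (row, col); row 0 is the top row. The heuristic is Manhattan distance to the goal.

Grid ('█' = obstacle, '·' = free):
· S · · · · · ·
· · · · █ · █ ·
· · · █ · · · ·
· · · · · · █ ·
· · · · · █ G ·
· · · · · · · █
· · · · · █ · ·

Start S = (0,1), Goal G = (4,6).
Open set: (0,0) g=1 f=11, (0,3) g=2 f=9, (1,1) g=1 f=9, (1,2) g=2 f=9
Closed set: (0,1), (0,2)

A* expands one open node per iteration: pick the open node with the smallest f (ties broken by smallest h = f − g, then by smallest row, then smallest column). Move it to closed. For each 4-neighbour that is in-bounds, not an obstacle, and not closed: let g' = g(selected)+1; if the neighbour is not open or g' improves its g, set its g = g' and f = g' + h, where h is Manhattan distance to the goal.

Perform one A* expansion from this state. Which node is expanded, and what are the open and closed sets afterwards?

expanded=(0,3); open=[(0,0) g=1 f=11, (0,4) g=3 f=9, (1,1) g=1 f=9, (1,2) g=2 f=9, (1,3) g=3 f=9]; closed=[(0,1), (0,2), (0,3)]

step 1: expand (0,3) (f=9, h=7) → closed; open now [(0,0) g=1 f=11, (0,4) g=3 f=9, (1,1) g=1 f=9, (1,2) g=2 f=9, (1,3) g=3 f=9]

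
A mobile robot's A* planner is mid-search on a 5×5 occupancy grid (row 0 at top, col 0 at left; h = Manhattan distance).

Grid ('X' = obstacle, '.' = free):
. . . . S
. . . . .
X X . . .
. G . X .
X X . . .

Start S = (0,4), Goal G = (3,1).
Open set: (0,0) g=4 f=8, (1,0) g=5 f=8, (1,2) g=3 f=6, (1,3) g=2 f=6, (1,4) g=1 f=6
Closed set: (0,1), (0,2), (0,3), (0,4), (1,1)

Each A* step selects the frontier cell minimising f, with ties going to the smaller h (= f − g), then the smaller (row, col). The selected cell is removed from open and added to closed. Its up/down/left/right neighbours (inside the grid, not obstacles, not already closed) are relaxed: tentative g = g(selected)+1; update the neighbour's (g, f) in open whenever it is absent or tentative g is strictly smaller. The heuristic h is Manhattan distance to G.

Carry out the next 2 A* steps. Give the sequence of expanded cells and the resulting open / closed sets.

step 1: expand (1,2) (f=6, h=3) → closed; open now [(0,0) g=4 f=8, (1,0) g=5 f=8, (1,3) g=2 f=6, (1,4) g=1 f=6, (2,2) g=4 f=6]
step 2: expand (2,2) (f=6, h=2) → closed; open now [(0,0) g=4 f=8, (1,0) g=5 f=8, (1,3) g=2 f=6, (1,4) g=1 f=6, (2,3) g=5 f=8, (3,2) g=5 f=6]

order=[(1,2) → (2,2)]; open=[(0,0) g=4 f=8, (1,0) g=5 f=8, (1,3) g=2 f=6, (1,4) g=1 f=6, (2,3) g=5 f=8, (3,2) g=5 f=6]; closed=[(0,1), (0,2), (0,3), (0,4), (1,1), (1,2), (2,2)]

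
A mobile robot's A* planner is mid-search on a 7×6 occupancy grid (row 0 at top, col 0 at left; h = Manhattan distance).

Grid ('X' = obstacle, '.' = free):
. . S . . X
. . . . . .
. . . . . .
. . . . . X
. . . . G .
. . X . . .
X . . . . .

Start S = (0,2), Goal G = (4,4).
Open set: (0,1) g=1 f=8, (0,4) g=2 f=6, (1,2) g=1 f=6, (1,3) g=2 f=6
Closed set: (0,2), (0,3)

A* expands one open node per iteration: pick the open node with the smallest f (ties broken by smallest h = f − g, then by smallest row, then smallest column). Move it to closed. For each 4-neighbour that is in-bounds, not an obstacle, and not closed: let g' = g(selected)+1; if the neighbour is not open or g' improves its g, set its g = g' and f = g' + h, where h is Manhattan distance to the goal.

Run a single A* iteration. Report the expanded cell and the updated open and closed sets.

expanded=(0,4); open=[(0,1) g=1 f=8, (1,2) g=1 f=6, (1,3) g=2 f=6, (1,4) g=3 f=6]; closed=[(0,2), (0,3), (0,4)]

step 1: expand (0,4) (f=6, h=4) → closed; open now [(0,1) g=1 f=8, (1,2) g=1 f=6, (1,3) g=2 f=6, (1,4) g=3 f=6]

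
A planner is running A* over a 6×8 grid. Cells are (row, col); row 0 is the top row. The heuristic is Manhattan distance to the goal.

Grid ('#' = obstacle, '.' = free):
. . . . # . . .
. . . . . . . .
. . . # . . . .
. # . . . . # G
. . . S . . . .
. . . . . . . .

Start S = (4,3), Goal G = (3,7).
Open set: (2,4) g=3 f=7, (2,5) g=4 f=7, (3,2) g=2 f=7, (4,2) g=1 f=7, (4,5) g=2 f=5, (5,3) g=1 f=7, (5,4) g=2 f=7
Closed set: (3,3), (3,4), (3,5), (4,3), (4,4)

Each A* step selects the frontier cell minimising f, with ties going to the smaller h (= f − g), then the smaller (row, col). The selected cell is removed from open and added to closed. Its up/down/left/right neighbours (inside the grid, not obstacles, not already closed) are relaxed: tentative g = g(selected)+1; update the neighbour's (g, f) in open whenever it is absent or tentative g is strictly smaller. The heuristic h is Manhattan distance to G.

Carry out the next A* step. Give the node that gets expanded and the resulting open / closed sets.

step 1: expand (4,5) (f=5, h=3) → closed; open now [(2,4) g=3 f=7, (2,5) g=4 f=7, (3,2) g=2 f=7, (4,2) g=1 f=7, (4,6) g=3 f=5, (5,3) g=1 f=7, (5,4) g=2 f=7, (5,5) g=3 f=7]

expanded=(4,5); open=[(2,4) g=3 f=7, (2,5) g=4 f=7, (3,2) g=2 f=7, (4,2) g=1 f=7, (4,6) g=3 f=5, (5,3) g=1 f=7, (5,4) g=2 f=7, (5,5) g=3 f=7]; closed=[(3,3), (3,4), (3,5), (4,3), (4,4), (4,5)]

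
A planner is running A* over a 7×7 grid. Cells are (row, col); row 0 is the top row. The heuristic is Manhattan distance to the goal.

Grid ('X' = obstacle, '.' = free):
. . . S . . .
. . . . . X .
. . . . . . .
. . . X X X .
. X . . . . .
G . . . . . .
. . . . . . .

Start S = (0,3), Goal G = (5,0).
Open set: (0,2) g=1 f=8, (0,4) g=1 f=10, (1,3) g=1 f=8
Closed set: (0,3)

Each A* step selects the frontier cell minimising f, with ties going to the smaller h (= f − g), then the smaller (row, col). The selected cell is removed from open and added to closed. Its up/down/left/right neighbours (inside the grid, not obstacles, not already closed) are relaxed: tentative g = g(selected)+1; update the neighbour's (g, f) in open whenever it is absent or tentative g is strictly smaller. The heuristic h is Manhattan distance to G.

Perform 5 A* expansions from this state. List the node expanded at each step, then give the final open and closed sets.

step 1: expand (0,2) (f=8, h=7) → closed; open now [(0,1) g=2 f=8, (0,4) g=1 f=10, (1,2) g=2 f=8, (1,3) g=1 f=8]
step 2: expand (0,1) (f=8, h=6) → closed; open now [(0,0) g=3 f=8, (0,4) g=1 f=10, (1,1) g=3 f=8, (1,2) g=2 f=8, (1,3) g=1 f=8]
step 3: expand (0,0) (f=8, h=5) → closed; open now [(0,4) g=1 f=10, (1,0) g=4 f=8, (1,1) g=3 f=8, (1,2) g=2 f=8, (1,3) g=1 f=8]
step 4: expand (1,0) (f=8, h=4) → closed; open now [(0,4) g=1 f=10, (1,1) g=3 f=8, (1,2) g=2 f=8, (1,3) g=1 f=8, (2,0) g=5 f=8]
step 5: expand (2,0) (f=8, h=3) → closed; open now [(0,4) g=1 f=10, (1,1) g=3 f=8, (1,2) g=2 f=8, (1,3) g=1 f=8, (2,1) g=6 f=10, (3,0) g=6 f=8]

order=[(0,2) → (0,1) → (0,0) → (1,0) → (2,0)]; open=[(0,4) g=1 f=10, (1,1) g=3 f=8, (1,2) g=2 f=8, (1,3) g=1 f=8, (2,1) g=6 f=10, (3,0) g=6 f=8]; closed=[(0,0), (0,1), (0,2), (0,3), (1,0), (2,0)]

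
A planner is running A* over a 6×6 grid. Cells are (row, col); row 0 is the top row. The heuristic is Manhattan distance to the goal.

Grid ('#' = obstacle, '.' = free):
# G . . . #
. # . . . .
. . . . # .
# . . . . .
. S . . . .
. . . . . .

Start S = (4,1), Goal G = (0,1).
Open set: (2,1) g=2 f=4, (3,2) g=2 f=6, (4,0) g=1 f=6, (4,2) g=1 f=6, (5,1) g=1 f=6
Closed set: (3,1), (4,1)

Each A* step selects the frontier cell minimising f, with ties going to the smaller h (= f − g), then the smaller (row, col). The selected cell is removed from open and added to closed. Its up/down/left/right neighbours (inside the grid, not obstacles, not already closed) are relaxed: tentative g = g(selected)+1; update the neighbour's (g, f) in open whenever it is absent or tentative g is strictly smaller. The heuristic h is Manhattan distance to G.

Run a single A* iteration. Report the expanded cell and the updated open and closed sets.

step 1: expand (2,1) (f=4, h=2) → closed; open now [(2,0) g=3 f=6, (2,2) g=3 f=6, (3,2) g=2 f=6, (4,0) g=1 f=6, (4,2) g=1 f=6, (5,1) g=1 f=6]

expanded=(2,1); open=[(2,0) g=3 f=6, (2,2) g=3 f=6, (3,2) g=2 f=6, (4,0) g=1 f=6, (4,2) g=1 f=6, (5,1) g=1 f=6]; closed=[(2,1), (3,1), (4,1)]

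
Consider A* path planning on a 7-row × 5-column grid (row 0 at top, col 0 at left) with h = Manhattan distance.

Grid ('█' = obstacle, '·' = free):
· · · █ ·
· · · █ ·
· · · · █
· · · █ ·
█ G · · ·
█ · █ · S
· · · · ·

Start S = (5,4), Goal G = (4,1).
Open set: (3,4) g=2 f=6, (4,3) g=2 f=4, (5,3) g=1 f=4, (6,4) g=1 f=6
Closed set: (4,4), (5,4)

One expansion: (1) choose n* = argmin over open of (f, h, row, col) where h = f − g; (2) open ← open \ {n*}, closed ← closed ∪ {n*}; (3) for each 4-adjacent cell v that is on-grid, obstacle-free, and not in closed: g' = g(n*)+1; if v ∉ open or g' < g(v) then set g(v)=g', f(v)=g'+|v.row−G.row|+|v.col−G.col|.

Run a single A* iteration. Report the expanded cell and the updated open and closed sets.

expanded=(4,3); open=[(3,4) g=2 f=6, (4,2) g=3 f=4, (5,3) g=1 f=4, (6,4) g=1 f=6]; closed=[(4,3), (4,4), (5,4)]

step 1: expand (4,3) (f=4, h=2) → closed; open now [(3,4) g=2 f=6, (4,2) g=3 f=4, (5,3) g=1 f=4, (6,4) g=1 f=6]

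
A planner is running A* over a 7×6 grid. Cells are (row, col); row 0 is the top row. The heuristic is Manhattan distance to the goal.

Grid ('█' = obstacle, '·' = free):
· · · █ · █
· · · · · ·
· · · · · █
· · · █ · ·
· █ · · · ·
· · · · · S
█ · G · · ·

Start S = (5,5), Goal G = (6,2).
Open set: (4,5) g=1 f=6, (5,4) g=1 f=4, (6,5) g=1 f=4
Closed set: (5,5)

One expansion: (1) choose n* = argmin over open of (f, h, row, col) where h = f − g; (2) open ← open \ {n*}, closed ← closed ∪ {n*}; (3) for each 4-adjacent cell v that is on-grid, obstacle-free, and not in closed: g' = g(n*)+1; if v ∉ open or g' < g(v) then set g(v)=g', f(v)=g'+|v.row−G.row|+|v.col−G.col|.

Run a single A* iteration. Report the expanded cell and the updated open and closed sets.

expanded=(5,4); open=[(4,4) g=2 f=6, (4,5) g=1 f=6, (5,3) g=2 f=4, (6,4) g=2 f=4, (6,5) g=1 f=4]; closed=[(5,4), (5,5)]

step 1: expand (5,4) (f=4, h=3) → closed; open now [(4,4) g=2 f=6, (4,5) g=1 f=6, (5,3) g=2 f=4, (6,4) g=2 f=4, (6,5) g=1 f=4]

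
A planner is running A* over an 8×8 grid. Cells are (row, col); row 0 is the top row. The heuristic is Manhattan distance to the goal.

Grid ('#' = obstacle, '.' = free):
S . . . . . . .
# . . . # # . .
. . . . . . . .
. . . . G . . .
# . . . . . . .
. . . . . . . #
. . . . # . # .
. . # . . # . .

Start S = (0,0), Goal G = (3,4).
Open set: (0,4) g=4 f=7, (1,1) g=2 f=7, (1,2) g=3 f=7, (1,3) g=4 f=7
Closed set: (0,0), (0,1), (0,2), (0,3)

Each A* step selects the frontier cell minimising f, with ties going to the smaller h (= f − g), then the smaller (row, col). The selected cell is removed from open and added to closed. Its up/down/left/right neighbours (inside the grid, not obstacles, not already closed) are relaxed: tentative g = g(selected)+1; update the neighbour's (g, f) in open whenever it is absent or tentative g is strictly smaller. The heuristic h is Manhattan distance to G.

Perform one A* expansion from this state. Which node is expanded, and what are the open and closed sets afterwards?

step 1: expand (0,4) (f=7, h=3) → closed; open now [(0,5) g=5 f=9, (1,1) g=2 f=7, (1,2) g=3 f=7, (1,3) g=4 f=7]

expanded=(0,4); open=[(0,5) g=5 f=9, (1,1) g=2 f=7, (1,2) g=3 f=7, (1,3) g=4 f=7]; closed=[(0,0), (0,1), (0,2), (0,3), (0,4)]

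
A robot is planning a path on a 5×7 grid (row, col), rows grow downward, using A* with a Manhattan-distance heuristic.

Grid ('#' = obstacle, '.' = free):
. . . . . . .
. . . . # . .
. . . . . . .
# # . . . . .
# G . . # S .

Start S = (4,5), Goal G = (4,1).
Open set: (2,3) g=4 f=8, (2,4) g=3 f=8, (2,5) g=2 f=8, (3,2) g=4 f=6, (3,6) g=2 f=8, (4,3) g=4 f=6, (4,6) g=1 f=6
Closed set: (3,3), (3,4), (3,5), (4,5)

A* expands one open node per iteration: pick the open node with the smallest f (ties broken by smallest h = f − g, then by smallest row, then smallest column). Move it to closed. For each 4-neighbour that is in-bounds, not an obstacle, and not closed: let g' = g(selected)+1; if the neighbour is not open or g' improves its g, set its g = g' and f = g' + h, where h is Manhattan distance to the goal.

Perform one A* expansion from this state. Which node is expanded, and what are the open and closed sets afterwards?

expanded=(3,2); open=[(2,2) g=5 f=8, (2,3) g=4 f=8, (2,4) g=3 f=8, (2,5) g=2 f=8, (3,6) g=2 f=8, (4,2) g=5 f=6, (4,3) g=4 f=6, (4,6) g=1 f=6]; closed=[(3,2), (3,3), (3,4), (3,5), (4,5)]

step 1: expand (3,2) (f=6, h=2) → closed; open now [(2,2) g=5 f=8, (2,3) g=4 f=8, (2,4) g=3 f=8, (2,5) g=2 f=8, (3,6) g=2 f=8, (4,2) g=5 f=6, (4,3) g=4 f=6, (4,6) g=1 f=6]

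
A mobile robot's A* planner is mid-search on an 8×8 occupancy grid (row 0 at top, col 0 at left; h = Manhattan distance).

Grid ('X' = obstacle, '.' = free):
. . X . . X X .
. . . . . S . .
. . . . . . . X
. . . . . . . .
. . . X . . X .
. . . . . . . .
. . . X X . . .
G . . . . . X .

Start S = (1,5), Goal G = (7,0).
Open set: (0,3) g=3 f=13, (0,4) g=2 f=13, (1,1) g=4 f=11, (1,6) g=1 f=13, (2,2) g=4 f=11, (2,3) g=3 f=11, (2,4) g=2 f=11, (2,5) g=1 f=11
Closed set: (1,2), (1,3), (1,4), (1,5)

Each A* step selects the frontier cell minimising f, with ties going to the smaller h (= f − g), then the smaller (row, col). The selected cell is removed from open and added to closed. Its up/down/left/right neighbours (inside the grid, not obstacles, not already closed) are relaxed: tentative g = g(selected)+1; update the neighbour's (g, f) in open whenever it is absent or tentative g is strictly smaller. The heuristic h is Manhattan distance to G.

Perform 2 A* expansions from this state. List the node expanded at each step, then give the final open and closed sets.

step 1: expand (1,1) (f=11, h=7) → closed; open now [(0,1) g=5 f=13, (0,3) g=3 f=13, (0,4) g=2 f=13, (1,0) g=5 f=11, (1,6) g=1 f=13, (2,1) g=5 f=11, (2,2) g=4 f=11, (2,3) g=3 f=11, (2,4) g=2 f=11, (2,5) g=1 f=11]
step 2: expand (1,0) (f=11, h=6) → closed; open now [(0,0) g=6 f=13, (0,1) g=5 f=13, (0,3) g=3 f=13, (0,4) g=2 f=13, (1,6) g=1 f=13, (2,0) g=6 f=11, (2,1) g=5 f=11, (2,2) g=4 f=11, (2,3) g=3 f=11, (2,4) g=2 f=11, (2,5) g=1 f=11]

order=[(1,1) → (1,0)]; open=[(0,0) g=6 f=13, (0,1) g=5 f=13, (0,3) g=3 f=13, (0,4) g=2 f=13, (1,6) g=1 f=13, (2,0) g=6 f=11, (2,1) g=5 f=11, (2,2) g=4 f=11, (2,3) g=3 f=11, (2,4) g=2 f=11, (2,5) g=1 f=11]; closed=[(1,0), (1,1), (1,2), (1,3), (1,4), (1,5)]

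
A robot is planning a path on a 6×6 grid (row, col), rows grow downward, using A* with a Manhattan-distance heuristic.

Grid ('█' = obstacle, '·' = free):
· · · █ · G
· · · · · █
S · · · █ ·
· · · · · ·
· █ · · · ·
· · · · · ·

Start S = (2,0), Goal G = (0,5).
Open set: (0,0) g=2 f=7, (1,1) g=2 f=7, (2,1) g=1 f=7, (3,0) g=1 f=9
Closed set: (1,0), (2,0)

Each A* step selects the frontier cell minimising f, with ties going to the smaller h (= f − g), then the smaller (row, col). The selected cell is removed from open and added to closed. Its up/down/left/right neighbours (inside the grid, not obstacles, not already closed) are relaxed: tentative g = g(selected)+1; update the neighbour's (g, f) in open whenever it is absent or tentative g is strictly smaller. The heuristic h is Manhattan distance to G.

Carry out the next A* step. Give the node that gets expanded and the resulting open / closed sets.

step 1: expand (0,0) (f=7, h=5) → closed; open now [(0,1) g=3 f=7, (1,1) g=2 f=7, (2,1) g=1 f=7, (3,0) g=1 f=9]

expanded=(0,0); open=[(0,1) g=3 f=7, (1,1) g=2 f=7, (2,1) g=1 f=7, (3,0) g=1 f=9]; closed=[(0,0), (1,0), (2,0)]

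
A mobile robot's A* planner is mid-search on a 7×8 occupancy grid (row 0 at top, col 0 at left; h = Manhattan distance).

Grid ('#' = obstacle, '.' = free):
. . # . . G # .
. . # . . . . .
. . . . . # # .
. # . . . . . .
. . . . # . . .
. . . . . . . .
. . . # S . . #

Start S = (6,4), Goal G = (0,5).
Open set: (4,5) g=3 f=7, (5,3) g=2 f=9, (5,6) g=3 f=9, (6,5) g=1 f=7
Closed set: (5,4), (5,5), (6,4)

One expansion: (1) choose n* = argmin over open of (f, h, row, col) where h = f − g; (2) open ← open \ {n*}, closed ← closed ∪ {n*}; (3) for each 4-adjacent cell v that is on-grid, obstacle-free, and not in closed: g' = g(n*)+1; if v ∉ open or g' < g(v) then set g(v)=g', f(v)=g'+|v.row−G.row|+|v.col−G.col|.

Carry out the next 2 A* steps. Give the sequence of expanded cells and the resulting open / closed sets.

order=[(4,5) → (3,5)]; open=[(3,4) g=5 f=9, (3,6) g=5 f=9, (4,6) g=4 f=9, (5,3) g=2 f=9, (5,6) g=3 f=9, (6,5) g=1 f=7]; closed=[(3,5), (4,5), (5,4), (5,5), (6,4)]

step 1: expand (4,5) (f=7, h=4) → closed; open now [(3,5) g=4 f=7, (4,6) g=4 f=9, (5,3) g=2 f=9, (5,6) g=3 f=9, (6,5) g=1 f=7]
step 2: expand (3,5) (f=7, h=3) → closed; open now [(3,4) g=5 f=9, (3,6) g=5 f=9, (4,6) g=4 f=9, (5,3) g=2 f=9, (5,6) g=3 f=9, (6,5) g=1 f=7]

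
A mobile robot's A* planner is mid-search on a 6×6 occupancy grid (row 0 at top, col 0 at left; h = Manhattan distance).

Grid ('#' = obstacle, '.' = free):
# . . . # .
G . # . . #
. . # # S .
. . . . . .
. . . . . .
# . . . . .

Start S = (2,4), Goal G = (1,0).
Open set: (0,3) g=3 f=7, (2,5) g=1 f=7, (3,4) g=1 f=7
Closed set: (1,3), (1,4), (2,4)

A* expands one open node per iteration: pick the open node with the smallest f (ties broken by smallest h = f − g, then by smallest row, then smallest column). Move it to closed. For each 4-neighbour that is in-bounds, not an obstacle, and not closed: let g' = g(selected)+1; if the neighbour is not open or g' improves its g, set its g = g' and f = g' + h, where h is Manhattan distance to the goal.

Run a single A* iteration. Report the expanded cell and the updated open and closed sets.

expanded=(0,3); open=[(0,2) g=4 f=7, (2,5) g=1 f=7, (3,4) g=1 f=7]; closed=[(0,3), (1,3), (1,4), (2,4)]

step 1: expand (0,3) (f=7, h=4) → closed; open now [(0,2) g=4 f=7, (2,5) g=1 f=7, (3,4) g=1 f=7]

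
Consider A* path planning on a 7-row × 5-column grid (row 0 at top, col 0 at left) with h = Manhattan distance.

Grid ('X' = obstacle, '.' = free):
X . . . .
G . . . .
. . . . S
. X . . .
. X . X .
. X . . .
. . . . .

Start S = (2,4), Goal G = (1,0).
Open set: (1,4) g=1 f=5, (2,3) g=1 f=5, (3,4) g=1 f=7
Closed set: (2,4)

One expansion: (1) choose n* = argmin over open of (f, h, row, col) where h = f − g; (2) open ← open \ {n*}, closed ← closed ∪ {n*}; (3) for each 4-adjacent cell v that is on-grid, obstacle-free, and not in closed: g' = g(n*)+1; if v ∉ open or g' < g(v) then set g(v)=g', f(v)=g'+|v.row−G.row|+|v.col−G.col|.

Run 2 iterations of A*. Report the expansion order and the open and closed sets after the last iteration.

order=[(1,4) → (1,3)]; open=[(0,3) g=3 f=7, (0,4) g=2 f=7, (1,2) g=3 f=5, (2,3) g=1 f=5, (3,4) g=1 f=7]; closed=[(1,3), (1,4), (2,4)]

step 1: expand (1,4) (f=5, h=4) → closed; open now [(0,4) g=2 f=7, (1,3) g=2 f=5, (2,3) g=1 f=5, (3,4) g=1 f=7]
step 2: expand (1,3) (f=5, h=3) → closed; open now [(0,3) g=3 f=7, (0,4) g=2 f=7, (1,2) g=3 f=5, (2,3) g=1 f=5, (3,4) g=1 f=7]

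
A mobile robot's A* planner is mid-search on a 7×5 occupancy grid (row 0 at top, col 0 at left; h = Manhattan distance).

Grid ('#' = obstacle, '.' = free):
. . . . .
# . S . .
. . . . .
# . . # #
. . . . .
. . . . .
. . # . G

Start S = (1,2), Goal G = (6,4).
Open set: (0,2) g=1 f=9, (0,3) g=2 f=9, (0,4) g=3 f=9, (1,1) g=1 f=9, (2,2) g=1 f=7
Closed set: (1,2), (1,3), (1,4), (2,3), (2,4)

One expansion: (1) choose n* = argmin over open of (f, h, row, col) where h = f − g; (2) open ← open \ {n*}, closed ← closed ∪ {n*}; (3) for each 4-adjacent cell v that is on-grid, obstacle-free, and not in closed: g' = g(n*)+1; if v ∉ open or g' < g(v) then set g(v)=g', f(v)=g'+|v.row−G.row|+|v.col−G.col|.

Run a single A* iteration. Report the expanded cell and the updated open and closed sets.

expanded=(2,2); open=[(0,2) g=1 f=9, (0,3) g=2 f=9, (0,4) g=3 f=9, (1,1) g=1 f=9, (2,1) g=2 f=9, (3,2) g=2 f=7]; closed=[(1,2), (1,3), (1,4), (2,2), (2,3), (2,4)]

step 1: expand (2,2) (f=7, h=6) → closed; open now [(0,2) g=1 f=9, (0,3) g=2 f=9, (0,4) g=3 f=9, (1,1) g=1 f=9, (2,1) g=2 f=9, (3,2) g=2 f=7]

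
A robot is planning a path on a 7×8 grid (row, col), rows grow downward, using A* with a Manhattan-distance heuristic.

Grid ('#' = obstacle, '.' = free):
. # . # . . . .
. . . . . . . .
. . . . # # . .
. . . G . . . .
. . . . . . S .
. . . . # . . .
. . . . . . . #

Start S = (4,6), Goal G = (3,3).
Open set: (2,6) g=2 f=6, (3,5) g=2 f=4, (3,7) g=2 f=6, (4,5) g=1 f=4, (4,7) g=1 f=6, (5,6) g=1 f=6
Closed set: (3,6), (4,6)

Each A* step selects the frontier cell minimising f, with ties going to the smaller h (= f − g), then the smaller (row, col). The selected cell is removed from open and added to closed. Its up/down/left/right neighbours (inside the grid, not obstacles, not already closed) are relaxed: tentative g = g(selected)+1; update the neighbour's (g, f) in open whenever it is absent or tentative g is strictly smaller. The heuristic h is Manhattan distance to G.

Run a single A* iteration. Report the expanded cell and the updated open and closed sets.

expanded=(3,5); open=[(2,6) g=2 f=6, (3,4) g=3 f=4, (3,7) g=2 f=6, (4,5) g=1 f=4, (4,7) g=1 f=6, (5,6) g=1 f=6]; closed=[(3,5), (3,6), (4,6)]

step 1: expand (3,5) (f=4, h=2) → closed; open now [(2,6) g=2 f=6, (3,4) g=3 f=4, (3,7) g=2 f=6, (4,5) g=1 f=4, (4,7) g=1 f=6, (5,6) g=1 f=6]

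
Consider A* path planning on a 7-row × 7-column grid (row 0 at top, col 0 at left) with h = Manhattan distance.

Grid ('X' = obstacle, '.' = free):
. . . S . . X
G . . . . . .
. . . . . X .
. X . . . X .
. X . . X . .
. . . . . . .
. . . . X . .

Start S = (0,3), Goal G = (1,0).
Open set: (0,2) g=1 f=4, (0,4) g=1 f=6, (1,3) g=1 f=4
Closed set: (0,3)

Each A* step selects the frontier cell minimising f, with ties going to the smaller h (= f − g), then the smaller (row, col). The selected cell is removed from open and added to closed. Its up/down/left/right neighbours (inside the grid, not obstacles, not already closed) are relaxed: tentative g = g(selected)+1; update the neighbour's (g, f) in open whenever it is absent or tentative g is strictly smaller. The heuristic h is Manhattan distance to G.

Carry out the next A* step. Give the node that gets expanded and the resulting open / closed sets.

expanded=(0,2); open=[(0,1) g=2 f=4, (0,4) g=1 f=6, (1,2) g=2 f=4, (1,3) g=1 f=4]; closed=[(0,2), (0,3)]

step 1: expand (0,2) (f=4, h=3) → closed; open now [(0,1) g=2 f=4, (0,4) g=1 f=6, (1,2) g=2 f=4, (1,3) g=1 f=4]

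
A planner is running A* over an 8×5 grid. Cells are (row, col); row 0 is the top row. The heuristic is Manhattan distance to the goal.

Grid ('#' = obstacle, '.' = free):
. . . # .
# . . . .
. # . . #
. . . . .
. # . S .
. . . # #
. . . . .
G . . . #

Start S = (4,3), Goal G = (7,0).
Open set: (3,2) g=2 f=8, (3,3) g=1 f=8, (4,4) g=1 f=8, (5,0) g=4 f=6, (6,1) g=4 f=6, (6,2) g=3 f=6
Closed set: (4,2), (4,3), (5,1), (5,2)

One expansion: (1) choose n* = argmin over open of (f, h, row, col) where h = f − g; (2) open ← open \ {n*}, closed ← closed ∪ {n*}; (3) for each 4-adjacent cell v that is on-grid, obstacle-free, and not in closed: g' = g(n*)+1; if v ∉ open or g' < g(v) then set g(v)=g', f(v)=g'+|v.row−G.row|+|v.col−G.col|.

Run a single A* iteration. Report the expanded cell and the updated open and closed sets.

expanded=(5,0); open=[(3,2) g=2 f=8, (3,3) g=1 f=8, (4,0) g=5 f=8, (4,4) g=1 f=8, (6,0) g=5 f=6, (6,1) g=4 f=6, (6,2) g=3 f=6]; closed=[(4,2), (4,3), (5,0), (5,1), (5,2)]

step 1: expand (5,0) (f=6, h=2) → closed; open now [(3,2) g=2 f=8, (3,3) g=1 f=8, (4,0) g=5 f=8, (4,4) g=1 f=8, (6,0) g=5 f=6, (6,1) g=4 f=6, (6,2) g=3 f=6]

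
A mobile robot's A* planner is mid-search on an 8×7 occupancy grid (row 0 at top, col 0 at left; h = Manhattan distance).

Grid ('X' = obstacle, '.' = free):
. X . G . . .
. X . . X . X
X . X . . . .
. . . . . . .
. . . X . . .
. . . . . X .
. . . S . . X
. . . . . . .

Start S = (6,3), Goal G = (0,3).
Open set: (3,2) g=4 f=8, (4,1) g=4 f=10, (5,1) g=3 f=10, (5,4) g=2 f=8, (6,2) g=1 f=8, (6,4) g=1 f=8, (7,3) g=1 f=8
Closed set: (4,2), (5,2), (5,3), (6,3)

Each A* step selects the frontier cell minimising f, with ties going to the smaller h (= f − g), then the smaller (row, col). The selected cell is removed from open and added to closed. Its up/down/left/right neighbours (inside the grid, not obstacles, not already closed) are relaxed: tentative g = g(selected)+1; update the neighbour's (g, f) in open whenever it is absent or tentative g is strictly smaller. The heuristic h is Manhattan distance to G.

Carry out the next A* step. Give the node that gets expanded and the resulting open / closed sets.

expanded=(3,2); open=[(3,1) g=5 f=10, (3,3) g=5 f=8, (4,1) g=4 f=10, (5,1) g=3 f=10, (5,4) g=2 f=8, (6,2) g=1 f=8, (6,4) g=1 f=8, (7,3) g=1 f=8]; closed=[(3,2), (4,2), (5,2), (5,3), (6,3)]

step 1: expand (3,2) (f=8, h=4) → closed; open now [(3,1) g=5 f=10, (3,3) g=5 f=8, (4,1) g=4 f=10, (5,1) g=3 f=10, (5,4) g=2 f=8, (6,2) g=1 f=8, (6,4) g=1 f=8, (7,3) g=1 f=8]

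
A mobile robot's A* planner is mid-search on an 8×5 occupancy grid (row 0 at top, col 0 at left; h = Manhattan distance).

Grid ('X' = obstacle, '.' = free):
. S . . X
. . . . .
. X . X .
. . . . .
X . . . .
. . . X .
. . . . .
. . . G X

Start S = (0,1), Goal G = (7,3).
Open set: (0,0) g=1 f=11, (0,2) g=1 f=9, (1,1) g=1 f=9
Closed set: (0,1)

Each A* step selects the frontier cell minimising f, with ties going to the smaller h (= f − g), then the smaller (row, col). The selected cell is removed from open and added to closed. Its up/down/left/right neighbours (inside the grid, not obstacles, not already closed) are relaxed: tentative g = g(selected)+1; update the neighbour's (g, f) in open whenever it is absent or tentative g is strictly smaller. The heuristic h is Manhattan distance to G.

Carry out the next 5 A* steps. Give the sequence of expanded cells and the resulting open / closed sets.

order=[(0,2) → (0,3) → (1,3) → (1,2) → (2,2)]; open=[(0,0) g=1 f=11, (1,1) g=1 f=9, (1,4) g=4 f=11, (3,2) g=4 f=9]; closed=[(0,1), (0,2), (0,3), (1,2), (1,3), (2,2)]

step 1: expand (0,2) (f=9, h=8) → closed; open now [(0,0) g=1 f=11, (0,3) g=2 f=9, (1,1) g=1 f=9, (1,2) g=2 f=9]
step 2: expand (0,3) (f=9, h=7) → closed; open now [(0,0) g=1 f=11, (1,1) g=1 f=9, (1,2) g=2 f=9, (1,3) g=3 f=9]
step 3: expand (1,3) (f=9, h=6) → closed; open now [(0,0) g=1 f=11, (1,1) g=1 f=9, (1,2) g=2 f=9, (1,4) g=4 f=11]
step 4: expand (1,2) (f=9, h=7) → closed; open now [(0,0) g=1 f=11, (1,1) g=1 f=9, (1,4) g=4 f=11, (2,2) g=3 f=9]
step 5: expand (2,2) (f=9, h=6) → closed; open now [(0,0) g=1 f=11, (1,1) g=1 f=9, (1,4) g=4 f=11, (3,2) g=4 f=9]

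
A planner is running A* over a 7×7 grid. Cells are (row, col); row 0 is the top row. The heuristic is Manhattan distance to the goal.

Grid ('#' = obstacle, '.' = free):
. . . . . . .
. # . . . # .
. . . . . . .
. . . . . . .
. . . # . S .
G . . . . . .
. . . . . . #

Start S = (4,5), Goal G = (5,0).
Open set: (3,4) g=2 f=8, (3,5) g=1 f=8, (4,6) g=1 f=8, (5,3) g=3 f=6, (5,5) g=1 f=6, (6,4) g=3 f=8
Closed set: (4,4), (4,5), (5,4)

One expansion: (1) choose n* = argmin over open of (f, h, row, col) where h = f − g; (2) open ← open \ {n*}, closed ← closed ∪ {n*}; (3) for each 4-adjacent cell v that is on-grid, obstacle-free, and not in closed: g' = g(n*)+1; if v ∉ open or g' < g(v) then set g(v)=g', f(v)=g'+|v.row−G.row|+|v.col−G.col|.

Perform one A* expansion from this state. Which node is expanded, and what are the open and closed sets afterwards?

step 1: expand (5,3) (f=6, h=3) → closed; open now [(3,4) g=2 f=8, (3,5) g=1 f=8, (4,6) g=1 f=8, (5,2) g=4 f=6, (5,5) g=1 f=6, (6,3) g=4 f=8, (6,4) g=3 f=8]

expanded=(5,3); open=[(3,4) g=2 f=8, (3,5) g=1 f=8, (4,6) g=1 f=8, (5,2) g=4 f=6, (5,5) g=1 f=6, (6,3) g=4 f=8, (6,4) g=3 f=8]; closed=[(4,4), (4,5), (5,3), (5,4)]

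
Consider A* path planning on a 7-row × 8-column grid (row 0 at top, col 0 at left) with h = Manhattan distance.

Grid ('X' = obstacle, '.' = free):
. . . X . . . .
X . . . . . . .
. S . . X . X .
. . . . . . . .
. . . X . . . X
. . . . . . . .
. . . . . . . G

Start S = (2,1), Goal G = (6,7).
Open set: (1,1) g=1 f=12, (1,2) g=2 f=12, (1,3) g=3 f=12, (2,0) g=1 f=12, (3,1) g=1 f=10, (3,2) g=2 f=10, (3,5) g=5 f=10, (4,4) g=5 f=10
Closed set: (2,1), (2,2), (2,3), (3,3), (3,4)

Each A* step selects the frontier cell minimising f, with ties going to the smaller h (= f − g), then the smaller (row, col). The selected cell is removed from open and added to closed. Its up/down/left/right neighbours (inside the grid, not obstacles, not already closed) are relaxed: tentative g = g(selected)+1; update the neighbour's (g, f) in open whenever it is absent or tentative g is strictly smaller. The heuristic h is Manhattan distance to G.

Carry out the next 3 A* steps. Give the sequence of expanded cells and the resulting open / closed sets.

step 1: expand (3,5) (f=10, h=5) → closed; open now [(1,1) g=1 f=12, (1,2) g=2 f=12, (1,3) g=3 f=12, (2,0) g=1 f=12, (2,5) g=6 f=12, (3,1) g=1 f=10, (3,2) g=2 f=10, (3,6) g=6 f=10, (4,4) g=5 f=10, (4,5) g=6 f=10]
step 2: expand (3,6) (f=10, h=4) → closed; open now [(1,1) g=1 f=12, (1,2) g=2 f=12, (1,3) g=3 f=12, (2,0) g=1 f=12, (2,5) g=6 f=12, (3,1) g=1 f=10, (3,2) g=2 f=10, (3,7) g=7 f=10, (4,4) g=5 f=10, (4,5) g=6 f=10, (4,6) g=7 f=10]
step 3: expand (3,7) (f=10, h=3) → closed; open now [(1,1) g=1 f=12, (1,2) g=2 f=12, (1,3) g=3 f=12, (2,0) g=1 f=12, (2,5) g=6 f=12, (2,7) g=8 f=12, (3,1) g=1 f=10, (3,2) g=2 f=10, (4,4) g=5 f=10, (4,5) g=6 f=10, (4,6) g=7 f=10]

order=[(3,5) → (3,6) → (3,7)]; open=[(1,1) g=1 f=12, (1,2) g=2 f=12, (1,3) g=3 f=12, (2,0) g=1 f=12, (2,5) g=6 f=12, (2,7) g=8 f=12, (3,1) g=1 f=10, (3,2) g=2 f=10, (4,4) g=5 f=10, (4,5) g=6 f=10, (4,6) g=7 f=10]; closed=[(2,1), (2,2), (2,3), (3,3), (3,4), (3,5), (3,6), (3,7)]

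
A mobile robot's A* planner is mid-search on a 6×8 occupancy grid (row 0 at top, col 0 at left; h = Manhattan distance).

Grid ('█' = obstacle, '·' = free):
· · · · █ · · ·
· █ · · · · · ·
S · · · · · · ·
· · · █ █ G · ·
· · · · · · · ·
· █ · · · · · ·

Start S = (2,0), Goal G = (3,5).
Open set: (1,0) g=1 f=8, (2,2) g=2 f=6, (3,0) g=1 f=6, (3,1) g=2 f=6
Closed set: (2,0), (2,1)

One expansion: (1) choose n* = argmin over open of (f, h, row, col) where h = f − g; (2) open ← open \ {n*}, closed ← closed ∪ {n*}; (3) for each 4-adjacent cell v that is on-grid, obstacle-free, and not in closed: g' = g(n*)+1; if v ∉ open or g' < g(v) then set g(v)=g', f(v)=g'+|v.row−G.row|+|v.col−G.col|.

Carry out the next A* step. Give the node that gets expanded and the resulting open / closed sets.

expanded=(2,2); open=[(1,0) g=1 f=8, (1,2) g=3 f=8, (2,3) g=3 f=6, (3,0) g=1 f=6, (3,1) g=2 f=6, (3,2) g=3 f=6]; closed=[(2,0), (2,1), (2,2)]

step 1: expand (2,2) (f=6, h=4) → closed; open now [(1,0) g=1 f=8, (1,2) g=3 f=8, (2,3) g=3 f=6, (3,0) g=1 f=6, (3,1) g=2 f=6, (3,2) g=3 f=6]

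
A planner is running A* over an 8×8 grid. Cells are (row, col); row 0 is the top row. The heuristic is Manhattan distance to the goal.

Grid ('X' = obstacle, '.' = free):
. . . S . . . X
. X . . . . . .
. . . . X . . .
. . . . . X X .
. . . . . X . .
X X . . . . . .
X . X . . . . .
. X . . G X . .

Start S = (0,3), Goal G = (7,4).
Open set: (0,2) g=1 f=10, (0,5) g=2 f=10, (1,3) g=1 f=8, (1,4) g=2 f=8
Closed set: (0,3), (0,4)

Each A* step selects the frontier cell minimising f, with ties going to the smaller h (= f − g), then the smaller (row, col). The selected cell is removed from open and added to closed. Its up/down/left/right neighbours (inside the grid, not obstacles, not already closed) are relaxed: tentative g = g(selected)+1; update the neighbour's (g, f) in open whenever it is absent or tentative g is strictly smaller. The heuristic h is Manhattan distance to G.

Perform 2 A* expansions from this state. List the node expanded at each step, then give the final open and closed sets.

step 1: expand (1,4) (f=8, h=6) → closed; open now [(0,2) g=1 f=10, (0,5) g=2 f=10, (1,3) g=1 f=8, (1,5) g=3 f=10]
step 2: expand (1,3) (f=8, h=7) → closed; open now [(0,2) g=1 f=10, (0,5) g=2 f=10, (1,2) g=2 f=10, (1,5) g=3 f=10, (2,3) g=2 f=8]

order=[(1,4) → (1,3)]; open=[(0,2) g=1 f=10, (0,5) g=2 f=10, (1,2) g=2 f=10, (1,5) g=3 f=10, (2,3) g=2 f=8]; closed=[(0,3), (0,4), (1,3), (1,4)]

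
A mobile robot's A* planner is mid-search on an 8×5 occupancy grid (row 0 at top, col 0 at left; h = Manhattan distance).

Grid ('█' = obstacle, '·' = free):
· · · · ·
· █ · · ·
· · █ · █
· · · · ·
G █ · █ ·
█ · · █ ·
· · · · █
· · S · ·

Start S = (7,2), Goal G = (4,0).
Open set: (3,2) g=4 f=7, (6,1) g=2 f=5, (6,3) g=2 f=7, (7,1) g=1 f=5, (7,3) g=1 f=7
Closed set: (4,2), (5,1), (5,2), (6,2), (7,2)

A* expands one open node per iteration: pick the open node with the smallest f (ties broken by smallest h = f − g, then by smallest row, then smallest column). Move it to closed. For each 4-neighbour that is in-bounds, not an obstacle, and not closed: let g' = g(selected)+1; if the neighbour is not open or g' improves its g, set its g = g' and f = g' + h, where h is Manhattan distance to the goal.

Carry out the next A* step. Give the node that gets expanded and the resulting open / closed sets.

step 1: expand (6,1) (f=5, h=3) → closed; open now [(3,2) g=4 f=7, (6,0) g=3 f=5, (6,3) g=2 f=7, (7,1) g=1 f=5, (7,3) g=1 f=7]

expanded=(6,1); open=[(3,2) g=4 f=7, (6,0) g=3 f=5, (6,3) g=2 f=7, (7,1) g=1 f=5, (7,3) g=1 f=7]; closed=[(4,2), (5,1), (5,2), (6,1), (6,2), (7,2)]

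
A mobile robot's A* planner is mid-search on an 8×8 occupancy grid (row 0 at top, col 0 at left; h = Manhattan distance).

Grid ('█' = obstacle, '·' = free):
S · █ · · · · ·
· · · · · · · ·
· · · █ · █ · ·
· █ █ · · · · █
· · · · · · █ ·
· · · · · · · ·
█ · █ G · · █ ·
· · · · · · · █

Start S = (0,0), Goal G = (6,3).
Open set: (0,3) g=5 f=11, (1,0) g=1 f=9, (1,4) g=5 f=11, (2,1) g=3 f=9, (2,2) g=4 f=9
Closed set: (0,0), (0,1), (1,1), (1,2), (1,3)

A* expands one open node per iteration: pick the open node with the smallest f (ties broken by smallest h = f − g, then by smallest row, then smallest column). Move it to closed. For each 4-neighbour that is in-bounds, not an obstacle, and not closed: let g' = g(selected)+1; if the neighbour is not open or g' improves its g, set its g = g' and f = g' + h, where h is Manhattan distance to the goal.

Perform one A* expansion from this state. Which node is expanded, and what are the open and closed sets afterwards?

step 1: expand (2,2) (f=9, h=5) → closed; open now [(0,3) g=5 f=11, (1,0) g=1 f=9, (1,4) g=5 f=11, (2,1) g=3 f=9]

expanded=(2,2); open=[(0,3) g=5 f=11, (1,0) g=1 f=9, (1,4) g=5 f=11, (2,1) g=3 f=9]; closed=[(0,0), (0,1), (1,1), (1,2), (1,3), (2,2)]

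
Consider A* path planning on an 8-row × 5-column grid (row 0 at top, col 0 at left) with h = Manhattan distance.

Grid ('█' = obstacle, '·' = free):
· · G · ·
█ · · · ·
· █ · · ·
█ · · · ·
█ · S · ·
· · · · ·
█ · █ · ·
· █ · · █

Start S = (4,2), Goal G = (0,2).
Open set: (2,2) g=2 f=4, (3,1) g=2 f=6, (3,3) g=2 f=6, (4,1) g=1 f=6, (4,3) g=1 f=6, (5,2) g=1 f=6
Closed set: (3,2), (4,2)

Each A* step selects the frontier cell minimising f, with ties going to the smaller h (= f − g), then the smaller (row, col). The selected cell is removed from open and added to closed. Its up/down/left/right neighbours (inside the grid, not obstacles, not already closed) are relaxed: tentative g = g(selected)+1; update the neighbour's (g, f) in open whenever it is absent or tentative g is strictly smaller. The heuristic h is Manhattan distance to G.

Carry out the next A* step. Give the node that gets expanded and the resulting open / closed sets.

step 1: expand (2,2) (f=4, h=2) → closed; open now [(1,2) g=3 f=4, (2,3) g=3 f=6, (3,1) g=2 f=6, (3,3) g=2 f=6, (4,1) g=1 f=6, (4,3) g=1 f=6, (5,2) g=1 f=6]

expanded=(2,2); open=[(1,2) g=3 f=4, (2,3) g=3 f=6, (3,1) g=2 f=6, (3,3) g=2 f=6, (4,1) g=1 f=6, (4,3) g=1 f=6, (5,2) g=1 f=6]; closed=[(2,2), (3,2), (4,2)]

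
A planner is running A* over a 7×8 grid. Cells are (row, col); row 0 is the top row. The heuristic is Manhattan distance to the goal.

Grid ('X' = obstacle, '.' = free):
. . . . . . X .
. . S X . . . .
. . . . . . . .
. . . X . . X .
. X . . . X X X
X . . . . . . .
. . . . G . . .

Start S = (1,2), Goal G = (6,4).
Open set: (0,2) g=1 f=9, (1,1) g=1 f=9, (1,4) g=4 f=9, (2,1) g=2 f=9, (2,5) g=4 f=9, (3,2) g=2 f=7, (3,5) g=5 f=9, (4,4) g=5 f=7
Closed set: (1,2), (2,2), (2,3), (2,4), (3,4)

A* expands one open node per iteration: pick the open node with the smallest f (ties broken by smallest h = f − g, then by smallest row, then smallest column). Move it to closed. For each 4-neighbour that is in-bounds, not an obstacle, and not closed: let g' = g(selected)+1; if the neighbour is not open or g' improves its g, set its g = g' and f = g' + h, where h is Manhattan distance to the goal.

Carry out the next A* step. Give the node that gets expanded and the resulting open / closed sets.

expanded=(4,4); open=[(0,2) g=1 f=9, (1,1) g=1 f=9, (1,4) g=4 f=9, (2,1) g=2 f=9, (2,5) g=4 f=9, (3,2) g=2 f=7, (3,5) g=5 f=9, (4,3) g=6 f=9, (5,4) g=6 f=7]; closed=[(1,2), (2,2), (2,3), (2,4), (3,4), (4,4)]

step 1: expand (4,4) (f=7, h=2) → closed; open now [(0,2) g=1 f=9, (1,1) g=1 f=9, (1,4) g=4 f=9, (2,1) g=2 f=9, (2,5) g=4 f=9, (3,2) g=2 f=7, (3,5) g=5 f=9, (4,3) g=6 f=9, (5,4) g=6 f=7]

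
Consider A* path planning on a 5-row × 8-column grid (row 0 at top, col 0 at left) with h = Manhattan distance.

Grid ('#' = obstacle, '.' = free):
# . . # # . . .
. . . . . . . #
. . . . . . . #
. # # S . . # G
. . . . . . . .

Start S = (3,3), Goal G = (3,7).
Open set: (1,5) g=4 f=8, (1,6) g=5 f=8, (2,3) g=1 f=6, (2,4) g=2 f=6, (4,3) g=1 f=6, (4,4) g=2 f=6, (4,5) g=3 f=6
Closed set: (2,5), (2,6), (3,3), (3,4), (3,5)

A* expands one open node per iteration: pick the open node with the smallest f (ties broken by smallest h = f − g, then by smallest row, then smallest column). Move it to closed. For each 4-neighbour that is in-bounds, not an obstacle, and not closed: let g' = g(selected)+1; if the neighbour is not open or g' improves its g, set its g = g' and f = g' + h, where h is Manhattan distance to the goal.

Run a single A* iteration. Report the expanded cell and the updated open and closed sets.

expanded=(4,5); open=[(1,5) g=4 f=8, (1,6) g=5 f=8, (2,3) g=1 f=6, (2,4) g=2 f=6, (4,3) g=1 f=6, (4,4) g=2 f=6, (4,6) g=4 f=6]; closed=[(2,5), (2,6), (3,3), (3,4), (3,5), (4,5)]

step 1: expand (4,5) (f=6, h=3) → closed; open now [(1,5) g=4 f=8, (1,6) g=5 f=8, (2,3) g=1 f=6, (2,4) g=2 f=6, (4,3) g=1 f=6, (4,4) g=2 f=6, (4,6) g=4 f=6]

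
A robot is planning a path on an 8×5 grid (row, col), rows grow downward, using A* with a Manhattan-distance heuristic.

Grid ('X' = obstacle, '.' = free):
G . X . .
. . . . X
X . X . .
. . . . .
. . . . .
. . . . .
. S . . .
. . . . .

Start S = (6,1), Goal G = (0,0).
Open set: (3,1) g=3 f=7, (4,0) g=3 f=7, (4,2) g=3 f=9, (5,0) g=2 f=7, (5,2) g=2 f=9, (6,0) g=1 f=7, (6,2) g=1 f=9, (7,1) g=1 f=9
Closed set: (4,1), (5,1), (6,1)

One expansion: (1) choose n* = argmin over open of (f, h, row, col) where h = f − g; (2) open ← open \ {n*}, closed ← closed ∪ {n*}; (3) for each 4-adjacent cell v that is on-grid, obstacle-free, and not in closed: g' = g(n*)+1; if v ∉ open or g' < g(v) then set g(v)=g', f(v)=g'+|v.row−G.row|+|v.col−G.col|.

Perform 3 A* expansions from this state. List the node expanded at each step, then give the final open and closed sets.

step 1: expand (3,1) (f=7, h=4) → closed; open now [(2,1) g=4 f=7, (3,0) g=4 f=7, (3,2) g=4 f=9, (4,0) g=3 f=7, (4,2) g=3 f=9, (5,0) g=2 f=7, (5,2) g=2 f=9, (6,0) g=1 f=7, (6,2) g=1 f=9, (7,1) g=1 f=9]
step 2: expand (2,1) (f=7, h=3) → closed; open now [(1,1) g=5 f=7, (3,0) g=4 f=7, (3,2) g=4 f=9, (4,0) g=3 f=7, (4,2) g=3 f=9, (5,0) g=2 f=7, (5,2) g=2 f=9, (6,0) g=1 f=7, (6,2) g=1 f=9, (7,1) g=1 f=9]
step 3: expand (1,1) (f=7, h=2) → closed; open now [(0,1) g=6 f=7, (1,0) g=6 f=7, (1,2) g=6 f=9, (3,0) g=4 f=7, (3,2) g=4 f=9, (4,0) g=3 f=7, (4,2) g=3 f=9, (5,0) g=2 f=7, (5,2) g=2 f=9, (6,0) g=1 f=7, (6,2) g=1 f=9, (7,1) g=1 f=9]

order=[(3,1) → (2,1) → (1,1)]; open=[(0,1) g=6 f=7, (1,0) g=6 f=7, (1,2) g=6 f=9, (3,0) g=4 f=7, (3,2) g=4 f=9, (4,0) g=3 f=7, (4,2) g=3 f=9, (5,0) g=2 f=7, (5,2) g=2 f=9, (6,0) g=1 f=7, (6,2) g=1 f=9, (7,1) g=1 f=9]; closed=[(1,1), (2,1), (3,1), (4,1), (5,1), (6,1)]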